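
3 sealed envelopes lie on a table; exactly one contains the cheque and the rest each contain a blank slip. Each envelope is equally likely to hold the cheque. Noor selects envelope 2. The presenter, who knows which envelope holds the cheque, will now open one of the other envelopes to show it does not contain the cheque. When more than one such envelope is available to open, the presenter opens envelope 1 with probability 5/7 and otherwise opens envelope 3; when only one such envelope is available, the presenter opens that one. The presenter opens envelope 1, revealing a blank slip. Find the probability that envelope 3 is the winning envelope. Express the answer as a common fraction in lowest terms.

Condition on the true location of the cheque.
If it is in envelope 1 (prior 1/3): the presenter opened envelope 1, so this case is ruled out; weight (1/3)·0 = 0.
If it is in envelope 2 (prior 1/3): envelope 1 is available, opened with probability 5/7; weight (1/3)·(5/7) = 5/21.
If it is in envelope 3 (prior 1/3): only envelope 1 is available, probability 1; weight (1/3)·1 = 1/3.
The weights sum to 4/7.
So P(the cheque in envelope 3 | the presenter opened envelope 1) = (1/3) / (4/7) = 7/12.

7/12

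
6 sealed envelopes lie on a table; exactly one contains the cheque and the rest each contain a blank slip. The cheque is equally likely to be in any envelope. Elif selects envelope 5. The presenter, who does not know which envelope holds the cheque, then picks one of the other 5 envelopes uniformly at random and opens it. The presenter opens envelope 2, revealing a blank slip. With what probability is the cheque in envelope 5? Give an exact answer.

1/5

Condition on the true location of the cheque.
If it is in any of envelopes 1, 3, 4, 5, and 6 (prior 1/6 each): the presenter picks envelope 2 with probability 1/5 regardless, and it is not the prize; weight (1/6)·(1/5) = 1/30 each.
If it is in envelope 2 (prior 1/6): the presenter opened envelope 2, so this case is ruled out; weight (1/6)·0 = 0.
The weights sum to 1/6.
So P(the cheque in envelope 5 | the presenter opened envelope 2) = (1/30) / (1/6) = 1/5.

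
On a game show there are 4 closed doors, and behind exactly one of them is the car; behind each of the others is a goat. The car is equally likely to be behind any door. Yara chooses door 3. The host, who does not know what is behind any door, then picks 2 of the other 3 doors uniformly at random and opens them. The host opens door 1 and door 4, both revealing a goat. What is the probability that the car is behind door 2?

1/2

Consider each possible location of the car in turn.
If it is behind either of doors 1 and 4 (prior 1/4 each): that door was opened and seen not to hold the prize — ruled out; weight (1/4)·0 = 0 each.
If it is behind either of doors 2 and 3 (prior 1/4 each): the host picks exactly this set with probability 1/3 regardless, and none is the prize; weight (1/4)·(1/3) = 1/12 each.
The weights sum to 1/6.
So P(the car behind door 2 | the host opened door 1 and door 4) = (1/12) / (1/6) = 1/2.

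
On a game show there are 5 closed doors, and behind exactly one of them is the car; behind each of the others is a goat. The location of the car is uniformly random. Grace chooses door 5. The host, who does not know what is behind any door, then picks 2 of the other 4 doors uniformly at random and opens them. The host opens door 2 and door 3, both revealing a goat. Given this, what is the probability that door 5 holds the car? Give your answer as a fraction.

Because the host chose which doors to open without knowing where the car is, the choice is independent of the prize location. Learning that none of the 2 opened doors holds the car simply rules out those 2 locations and leaves the remaining 3 doors still equally likely by symmetry.
So P(the car behind door 5) = 1/3.

1/3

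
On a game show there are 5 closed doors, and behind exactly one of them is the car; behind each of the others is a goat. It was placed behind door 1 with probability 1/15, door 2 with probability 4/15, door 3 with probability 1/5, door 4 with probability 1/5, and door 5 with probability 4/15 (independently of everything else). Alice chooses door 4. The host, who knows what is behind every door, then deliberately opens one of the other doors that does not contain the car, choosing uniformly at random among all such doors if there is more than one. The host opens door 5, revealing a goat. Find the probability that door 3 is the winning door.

12/41

Consider each possible location of the car in turn.
If it is behind door 1 (prior 1/15): the host has 3 equally likely choices, so probability 1/3; weight (1/15)·(1/3) = 1/45.
If it is behind door 2 (prior 4/15): the host has 3 equally likely choices, so probability 1/3; weight (4/15)·(1/3) = 4/45.
If it is behind door 3 (prior 1/5): the host has 3 equally likely choices, so probability 1/3; weight (1/5)·(1/3) = 1/15.
If it is behind door 4 (prior 1/5): the host has 4 equally likely choices, so probability 1/4; weight (1/5)·(1/4) = 1/20.
If it is behind door 5 (prior 4/15): the host opened door 5, so this case is ruled out; weight (4/15)·0 = 0.
The weights sum to 41/180.
So P(the car behind door 3 | the host opened door 5) = (1/15) / (41/180) = 12/41.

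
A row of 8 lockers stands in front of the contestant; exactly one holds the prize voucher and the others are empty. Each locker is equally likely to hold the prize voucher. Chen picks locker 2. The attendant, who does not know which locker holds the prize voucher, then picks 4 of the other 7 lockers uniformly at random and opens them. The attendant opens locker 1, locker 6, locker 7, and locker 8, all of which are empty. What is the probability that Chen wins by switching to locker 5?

1/4

Consider each possible location of the prize voucher in turn.
If it is in any of lockers 1, 6, 7, and 8 (prior 1/8 each): that locker was opened and seen not to hold the prize — ruled out; weight (1/8)·0 = 0 each.
If it is in any of lockers 2, 3, 4, and 5 (prior 1/8 each): the attendant picks exactly this set with probability 1/35 regardless, and none is the prize; weight (1/8)·(1/35) = 1/280 each.
The weights sum to 1/70.
So P(the prize voucher in locker 5 | the attendant opened locker 1, locker 6, locker 7, and locker 8) = (1/280) / (1/70) = 1/4.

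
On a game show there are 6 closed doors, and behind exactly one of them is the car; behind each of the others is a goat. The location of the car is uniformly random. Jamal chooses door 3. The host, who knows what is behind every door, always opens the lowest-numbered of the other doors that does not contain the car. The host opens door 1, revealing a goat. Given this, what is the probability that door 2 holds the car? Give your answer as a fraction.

Apply Bayes' rule, conditioning on where the car actually is.
If it is behind door 1 (prior 1/6): the host opened door 1, so this case is ruled out; weight (1/6)·0 = 0.
If it is behind any of doors 2, 3, 4, 5, and 6 (prior 1/6 each): door 1 is the lowest-numbered option available, probability 1; weight (1/6)·1 = 1/6 each.
The weights sum to 5/6.
So P(the car behind door 2 | the host opened door 1) = (1/6) / (5/6) = 1/5.

1/5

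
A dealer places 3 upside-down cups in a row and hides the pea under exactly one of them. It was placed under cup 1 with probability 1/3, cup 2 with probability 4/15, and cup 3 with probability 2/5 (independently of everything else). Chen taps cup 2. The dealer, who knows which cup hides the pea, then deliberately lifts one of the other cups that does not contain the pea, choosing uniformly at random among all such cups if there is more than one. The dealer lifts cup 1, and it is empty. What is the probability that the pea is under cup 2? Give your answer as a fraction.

1/4

Apply Bayes' rule, conditioning on where the pea actually is.
If it is under cup 1 (prior 1/3): the dealer opened cup 1, so this case is ruled out; weight (1/3)·0 = 0.
If it is under cup 2 (prior 4/15): the dealer has 2 equally likely choices, so probability 1/2; weight (4/15)·(1/2) = 2/15.
If it is under cup 3 (prior 2/5): the dealer has no choice, probability 1; weight (2/5)·1 = 2/5.
The weights sum to 8/15.
So P(the pea under cup 2 | the dealer opened cup 1) = (2/15) / (8/15) = 1/4.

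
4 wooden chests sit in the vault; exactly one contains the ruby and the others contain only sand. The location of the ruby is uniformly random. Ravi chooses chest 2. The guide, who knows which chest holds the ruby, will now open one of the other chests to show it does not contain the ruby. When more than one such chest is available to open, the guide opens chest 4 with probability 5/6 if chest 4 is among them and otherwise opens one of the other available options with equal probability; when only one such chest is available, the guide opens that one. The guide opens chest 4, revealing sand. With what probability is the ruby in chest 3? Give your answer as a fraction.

1/3

Consider each possible location of the ruby in turn.
If it is in any of chests 1, 2, and 3 (prior 1/4 each): chest 4 is available, opened with probability 5/6; weight (1/4)·(5/6) = 5/24 each.
If it is in chest 4 (prior 1/4): the guide opened chest 4, so this case is ruled out; weight (1/4)·0 = 0.
The weights sum to 5/8.
So P(the ruby in chest 3 | the guide opened chest 4) = (5/24) / (5/8) = 1/3.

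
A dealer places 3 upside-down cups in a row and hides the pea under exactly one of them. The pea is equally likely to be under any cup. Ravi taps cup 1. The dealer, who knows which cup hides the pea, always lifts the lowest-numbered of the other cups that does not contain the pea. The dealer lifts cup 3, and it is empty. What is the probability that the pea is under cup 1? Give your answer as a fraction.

Condition on the true location of the pea.
If it is under cup 1 (prior 1/3): the dealer would have opened cup 2 instead, probability 0; weight (1/3)·0 = 0.
If it is under cup 2 (prior 1/3): cup 3 is the lowest-numbered option available, probability 1; weight (1/3)·1 = 1/3.
If it is under cup 3 (prior 1/3): the dealer opened cup 3, so this case is ruled out; weight (1/3)·0 = 0.
The weights sum to 1/3.
So P(the pea under cup 1 | the dealer opened cup 3) = 0 / (1/3) = 0.

0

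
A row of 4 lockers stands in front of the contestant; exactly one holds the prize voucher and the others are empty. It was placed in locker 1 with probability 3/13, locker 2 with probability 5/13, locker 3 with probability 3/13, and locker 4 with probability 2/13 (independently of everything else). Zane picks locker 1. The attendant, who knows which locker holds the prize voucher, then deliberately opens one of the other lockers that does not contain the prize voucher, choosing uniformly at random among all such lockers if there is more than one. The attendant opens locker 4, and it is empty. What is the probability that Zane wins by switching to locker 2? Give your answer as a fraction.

1/2

Consider each possible location of the prize voucher in turn.
If it is in locker 1 (prior 3/13): the attendant has 3 equally likely choices, so probability 1/3; weight (3/13)·(1/3) = 1/13.
If it is in locker 2 (prior 5/13): the attendant has 2 equally likely choices, so probability 1/2; weight (5/13)·(1/2) = 5/26.
If it is in locker 3 (prior 3/13): the attendant has 2 equally likely choices, so probability 1/2; weight (3/13)·(1/2) = 3/26.
If it is in locker 4 (prior 2/13): the attendant opened locker 4, so this case is ruled out; weight (2/13)·0 = 0.
The weights sum to 5/13.
So P(the prize voucher in locker 2 | the attendant opened locker 4) = (5/26) / (5/13) = 1/2.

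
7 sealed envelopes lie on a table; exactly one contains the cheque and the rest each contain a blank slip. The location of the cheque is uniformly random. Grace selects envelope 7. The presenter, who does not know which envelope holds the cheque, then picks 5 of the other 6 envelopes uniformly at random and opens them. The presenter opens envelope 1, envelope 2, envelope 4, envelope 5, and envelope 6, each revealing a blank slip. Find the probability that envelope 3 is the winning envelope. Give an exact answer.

1/2

Because the presenter chose which envelopes to open without knowing where the cheque is, the choice is independent of the prize location. Learning that none of the 5 opened envelopes holds the cheque simply rules out those 5 locations and leaves the remaining 2 envelopes still equally likely by symmetry.
So P(the cheque in envelope 3) = 1/2.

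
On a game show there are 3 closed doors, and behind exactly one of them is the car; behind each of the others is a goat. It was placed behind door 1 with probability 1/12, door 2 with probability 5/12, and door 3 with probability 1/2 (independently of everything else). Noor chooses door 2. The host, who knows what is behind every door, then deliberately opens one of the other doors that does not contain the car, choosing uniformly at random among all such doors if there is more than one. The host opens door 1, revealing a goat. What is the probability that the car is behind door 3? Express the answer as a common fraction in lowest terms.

12/17

Condition on the true location of the car.
If it is behind door 1 (prior 1/12): the host opened door 1, so this case is ruled out; weight (1/12)·0 = 0.
If it is behind door 2 (prior 5/12): the host has 2 equally likely choices, so probability 1/2; weight (5/12)·(1/2) = 5/24.
If it is behind door 3 (prior 1/2): the host has no choice, probability 1; weight (1/2)·1 = 1/2.
The weights sum to 17/24.
So P(the car behind door 3 | the host opened door 1) = (1/2) / (17/24) = 12/17.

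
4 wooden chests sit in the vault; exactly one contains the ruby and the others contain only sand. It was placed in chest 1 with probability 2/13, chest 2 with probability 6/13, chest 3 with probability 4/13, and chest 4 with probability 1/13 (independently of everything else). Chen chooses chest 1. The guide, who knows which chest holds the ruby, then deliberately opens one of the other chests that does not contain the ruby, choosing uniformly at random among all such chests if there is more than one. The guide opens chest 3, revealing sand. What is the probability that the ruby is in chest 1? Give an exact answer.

4/25

Condition on the true location of the ruby.
If it is in chest 1 (prior 2/13): the guide has 3 equally likely choices, so probability 1/3; weight (2/13)·(1/3) = 2/39.
If it is in chest 2 (prior 6/13): the guide has 2 equally likely choices, so probability 1/2; weight (6/13)·(1/2) = 3/13.
If it is in chest 3 (prior 4/13): the guide opened chest 3, so this case is ruled out; weight (4/13)·0 = 0.
If it is in chest 4 (prior 1/13): the guide has 2 equally likely choices, so probability 1/2; weight (1/13)·(1/2) = 1/26.
The weights sum to 25/78.
So P(the ruby in chest 1 | the guide opened chest 3) = (2/39) / (25/78) = 4/25.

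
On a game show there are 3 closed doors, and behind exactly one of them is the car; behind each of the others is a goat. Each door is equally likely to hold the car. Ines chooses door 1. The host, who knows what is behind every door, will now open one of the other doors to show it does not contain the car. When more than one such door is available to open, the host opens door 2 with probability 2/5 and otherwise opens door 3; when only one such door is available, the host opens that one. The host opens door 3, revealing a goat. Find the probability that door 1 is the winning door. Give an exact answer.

Condition on the true location of the car.
If it is behind door 1 (prior 1/3): door 2 is available but not opened, probability 3/5; weight (1/3)·(3/5) = 1/5.
If it is behind door 2 (prior 1/3): only door 3 is available, probability 1; weight (1/3)·1 = 1/3.
If it is behind door 3 (prior 1/3): the host opened door 3, so this case is ruled out; weight (1/3)·0 = 0.
The weights sum to 8/15.
So P(the car behind door 1 | the host opened door 3) = (1/5) / (8/15) = 3/8.

3/8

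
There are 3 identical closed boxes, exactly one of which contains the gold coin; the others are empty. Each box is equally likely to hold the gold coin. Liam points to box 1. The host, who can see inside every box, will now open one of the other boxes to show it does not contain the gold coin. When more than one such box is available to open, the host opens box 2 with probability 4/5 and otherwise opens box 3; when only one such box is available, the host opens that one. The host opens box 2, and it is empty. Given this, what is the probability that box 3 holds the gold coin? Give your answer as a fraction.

Apply Bayes' rule, conditioning on where the gold coin actually is.
If it is in box 1 (prior 1/3): box 2 is available, opened with probability 4/5; weight (1/3)·(4/5) = 4/15.
If it is in box 2 (prior 1/3): the host opened box 2, so this case is ruled out; weight (1/3)·0 = 0.
If it is in box 3 (prior 1/3): only box 2 is available, probability 1; weight (1/3)·1 = 1/3.
The weights sum to 3/5.
So P(the gold coin in box 3 | the host opened box 2) = (1/3) / (3/5) = 5/9.

5/9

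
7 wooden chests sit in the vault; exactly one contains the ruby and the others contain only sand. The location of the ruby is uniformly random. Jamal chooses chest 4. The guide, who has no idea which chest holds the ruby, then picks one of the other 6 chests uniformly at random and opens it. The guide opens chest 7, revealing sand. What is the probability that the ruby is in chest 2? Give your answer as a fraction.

1/6

Because the guide chose which chest to open without knowing where the ruby is, the choice is independent of the prize location. Learning that chest 7 does not hold the ruby simply rules out that one location and leaves the remaining 6 chests still equally likely by symmetry.
So P(the ruby in chest 2) = 1/6.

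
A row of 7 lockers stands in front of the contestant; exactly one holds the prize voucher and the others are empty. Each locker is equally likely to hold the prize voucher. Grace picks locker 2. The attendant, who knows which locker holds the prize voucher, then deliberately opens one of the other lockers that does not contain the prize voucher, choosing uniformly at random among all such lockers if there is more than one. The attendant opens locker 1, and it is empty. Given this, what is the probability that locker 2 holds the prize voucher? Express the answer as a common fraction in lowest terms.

1/7

Condition on the true location of the prize voucher.
If it is in locker 1 (prior 1/7): the attendant opened locker 1, so this case is ruled out; weight (1/7)·0 = 0.
If it is in locker 2 (prior 1/7): the attendant has 6 equally likely choices, so probability 1/6; weight (1/7)·(1/6) = 1/42.
If it is in any of lockers 3, 4, 5, 6, and 7 (prior 1/7 each): the attendant has 5 equally likely choices, so probability 1/5; weight (1/7)·(1/5) = 1/35 each.
The weights sum to 1/6.
So P(the prize voucher in locker 2 | the attendant opened locker 1) = (1/42) / (1/6) = 1/7.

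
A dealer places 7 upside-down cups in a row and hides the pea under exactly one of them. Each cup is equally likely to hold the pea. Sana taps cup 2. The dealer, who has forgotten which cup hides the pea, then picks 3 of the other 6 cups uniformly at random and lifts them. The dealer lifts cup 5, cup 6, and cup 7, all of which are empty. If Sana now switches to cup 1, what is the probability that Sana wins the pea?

Because the dealer chose which cups to lift without knowing where the pea is, the choice is independent of the prize location. Learning that none of the 3 opened cups holds the pea simply rules out those 3 locations and leaves the remaining 4 cups still equally likely by symmetry.
So P(the pea under cup 1) = 1/4.

1/4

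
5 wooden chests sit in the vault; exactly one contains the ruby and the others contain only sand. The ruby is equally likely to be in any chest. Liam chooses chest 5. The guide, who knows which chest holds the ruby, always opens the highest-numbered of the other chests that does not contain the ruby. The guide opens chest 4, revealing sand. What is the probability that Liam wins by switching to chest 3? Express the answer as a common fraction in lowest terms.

1/4

Condition on the true location of the ruby.
If it is in any of chests 1, 2, 3, and 5 (prior 1/5 each): chest 4 is the highest-numbered option available, probability 1; weight (1/5)·1 = 1/5 each.
If it is in chest 4 (prior 1/5): the guide opened chest 4, so this case is ruled out; weight (1/5)·0 = 0.
The weights sum to 4/5.
So P(the ruby in chest 3 | the guide opened chest 4) = (1/5) / (4/5) = 1/4.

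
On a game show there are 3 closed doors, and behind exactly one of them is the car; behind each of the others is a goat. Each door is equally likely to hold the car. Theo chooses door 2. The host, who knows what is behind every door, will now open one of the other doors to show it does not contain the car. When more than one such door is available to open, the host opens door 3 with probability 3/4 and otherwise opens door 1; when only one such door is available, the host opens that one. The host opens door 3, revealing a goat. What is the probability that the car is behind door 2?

3/7

Condition on the true location of the car.
If it is behind door 1 (prior 1/3): only door 3 is available, probability 1; weight (1/3)·1 = 1/3.
If it is behind door 2 (prior 1/3): door 3 is available, opened with probability 3/4; weight (1/3)·(3/4) = 1/4.
If it is behind door 3 (prior 1/3): the host opened door 3, so this case is ruled out; weight (1/3)·0 = 0.
The weights sum to 7/12.
So P(the car behind door 2 | the host opened door 3) = (1/4) / (7/12) = 3/7.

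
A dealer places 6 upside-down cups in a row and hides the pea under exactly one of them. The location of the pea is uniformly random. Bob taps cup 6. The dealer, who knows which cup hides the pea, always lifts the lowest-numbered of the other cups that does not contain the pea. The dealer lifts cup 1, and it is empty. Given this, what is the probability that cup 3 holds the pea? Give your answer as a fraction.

1/5

Condition on the true location of the pea.
If it is under cup 1 (prior 1/6): the dealer opened cup 1, so this case is ruled out; weight (1/6)·0 = 0.
If it is under any of cups 2, 3, 4, 5, and 6 (prior 1/6 each): cup 1 is the lowest-numbered option available, probability 1; weight (1/6)·1 = 1/6 each.
The weights sum to 5/6.
So P(the pea under cup 3 | the dealer opened cup 1) = (1/6) / (5/6) = 1/5.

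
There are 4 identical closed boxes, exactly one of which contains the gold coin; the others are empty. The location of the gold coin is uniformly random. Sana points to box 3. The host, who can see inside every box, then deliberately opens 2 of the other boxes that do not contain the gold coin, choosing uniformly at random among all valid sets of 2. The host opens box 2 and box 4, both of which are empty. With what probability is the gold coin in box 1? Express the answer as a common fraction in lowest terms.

3/4

Consider each possible location of the gold coin in turn.
If it is in box 1 (prior 1/4): the host has no choice, probability 1; weight (1/4)·1 = 1/4.
If it is in either of boxes 2 and 4 (prior 1/4 each): that box was opened and seen not to hold the prize — ruled out; weight (1/4)·0 = 0 each.
If it is in box 3 (prior 1/4): the host has 3 equally likely choices, so probability 1/3; weight (1/4)·(1/3) = 1/12.
The weights sum to 1/3.
So P(the gold coin in box 1 | the host opened box 2 and box 4) = (1/4) / (1/3) = 3/4.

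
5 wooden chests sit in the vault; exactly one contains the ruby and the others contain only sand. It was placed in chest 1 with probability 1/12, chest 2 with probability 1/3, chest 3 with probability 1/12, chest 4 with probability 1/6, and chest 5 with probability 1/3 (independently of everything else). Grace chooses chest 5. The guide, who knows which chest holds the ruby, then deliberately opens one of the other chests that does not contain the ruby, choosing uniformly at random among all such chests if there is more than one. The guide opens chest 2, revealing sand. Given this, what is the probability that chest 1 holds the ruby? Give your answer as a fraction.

1/7

Consider each possible location of the ruby in turn.
If it is in either of chests 1 and 3 (prior 1/12 each): the guide has 3 equally likely choices, so probability 1/3; weight (1/12)·(1/3) = 1/36 each.
If it is in chest 2 (prior 1/3): the guide opened chest 2, so this case is ruled out; weight (1/3)·0 = 0.
If it is in chest 4 (prior 1/6): the guide has 3 equally likely choices, so probability 1/3; weight (1/6)·(1/3) = 1/18.
If it is in chest 5 (prior 1/3): the guide has 4 equally likely choices, so probability 1/4; weight (1/3)·(1/4) = 1/12.
The weights sum to 7/36.
So P(the ruby in chest 1 | the guide opened chest 2) = (1/36) / (7/36) = 1/7.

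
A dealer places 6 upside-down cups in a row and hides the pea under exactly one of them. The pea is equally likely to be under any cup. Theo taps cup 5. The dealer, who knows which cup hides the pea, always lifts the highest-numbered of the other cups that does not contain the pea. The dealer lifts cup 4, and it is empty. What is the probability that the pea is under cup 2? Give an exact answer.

Apply Bayes' rule, conditioning on where the pea actually is.
If it is under any of cups 1, 2, 3, and 5 (prior 1/6 each): the dealer would have opened cup 6 instead, probability 0; weight (1/6)·0 = 0 each.
If it is under cup 4 (prior 1/6): the dealer opened cup 4, so this case is ruled out; weight (1/6)·0 = 0.
If it is under cup 6 (prior 1/6): cup 4 is the highest-numbered option available, probability 1; weight (1/6)·1 = 1/6.
The weights sum to 1/6.
So P(the pea under cup 2 | the dealer opened cup 4) = 0 / (1/6) = 0.

0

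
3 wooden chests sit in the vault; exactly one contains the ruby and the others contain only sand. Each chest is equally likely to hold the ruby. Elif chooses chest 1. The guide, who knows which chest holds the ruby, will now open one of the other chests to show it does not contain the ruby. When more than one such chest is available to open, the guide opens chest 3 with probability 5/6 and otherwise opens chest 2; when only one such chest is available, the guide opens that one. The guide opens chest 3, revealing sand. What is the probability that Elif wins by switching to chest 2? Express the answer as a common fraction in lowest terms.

6/11

Consider each possible location of the ruby in turn.
If it is in chest 1 (prior 1/3): chest 3 is available, opened with probability 5/6; weight (1/3)·(5/6) = 5/18.
If it is in chest 2 (prior 1/3): only chest 3 is available, probability 1; weight (1/3)·1 = 1/3.
If it is in chest 3 (prior 1/3): the guide opened chest 3, so this case is ruled out; weight (1/3)·0 = 0.
The weights sum to 11/18.
So P(the ruby in chest 2 | the guide opened chest 3) = (1/3) / (11/18) = 6/11.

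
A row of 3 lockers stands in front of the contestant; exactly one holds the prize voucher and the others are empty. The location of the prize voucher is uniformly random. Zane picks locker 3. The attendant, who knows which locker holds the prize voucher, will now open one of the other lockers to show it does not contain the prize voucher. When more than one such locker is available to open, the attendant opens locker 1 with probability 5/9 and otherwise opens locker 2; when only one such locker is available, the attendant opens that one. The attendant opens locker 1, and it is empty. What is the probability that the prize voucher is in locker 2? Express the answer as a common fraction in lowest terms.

9/14

Consider each possible location of the prize voucher in turn.
If it is in locker 1 (prior 1/3): the attendant opened locker 1, so this case is ruled out; weight (1/3)·0 = 0.
If it is in locker 2 (prior 1/3): only locker 1 is available, probability 1; weight (1/3)·1 = 1/3.
If it is in locker 3 (prior 1/3): locker 1 is available, opened with probability 5/9; weight (1/3)·(5/9) = 5/27.
The weights sum to 14/27.
So P(the prize voucher in locker 2 | the attendant opened locker 1) = (1/3) / (14/27) = 9/14.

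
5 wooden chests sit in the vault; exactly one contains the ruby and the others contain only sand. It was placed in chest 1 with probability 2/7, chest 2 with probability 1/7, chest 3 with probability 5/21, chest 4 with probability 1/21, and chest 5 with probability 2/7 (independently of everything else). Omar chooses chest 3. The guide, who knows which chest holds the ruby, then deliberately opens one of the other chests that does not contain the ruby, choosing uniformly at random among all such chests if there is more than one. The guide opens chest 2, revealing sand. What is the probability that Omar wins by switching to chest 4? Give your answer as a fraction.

4/67

Apply Bayes' rule, conditioning on where the ruby actually is.
If it is in either of chests 1 and 5 (prior 2/7 each): the guide has 3 equally likely choices, so probability 1/3; weight (2/7)·(1/3) = 2/21 each.
If it is in chest 2 (prior 1/7): the guide opened chest 2, so this case is ruled out; weight (1/7)·0 = 0.
If it is in chest 3 (prior 5/21): the guide has 4 equally likely choices, so probability 1/4; weight (5/21)·(1/4) = 5/84.
If it is in chest 4 (prior 1/21): the guide has 3 equally likely choices, so probability 1/3; weight (1/21)·(1/3) = 1/63.
The weights sum to 67/252.
So P(the ruby in chest 4 | the guide opened chest 2) = (1/63) / (67/252) = 4/67.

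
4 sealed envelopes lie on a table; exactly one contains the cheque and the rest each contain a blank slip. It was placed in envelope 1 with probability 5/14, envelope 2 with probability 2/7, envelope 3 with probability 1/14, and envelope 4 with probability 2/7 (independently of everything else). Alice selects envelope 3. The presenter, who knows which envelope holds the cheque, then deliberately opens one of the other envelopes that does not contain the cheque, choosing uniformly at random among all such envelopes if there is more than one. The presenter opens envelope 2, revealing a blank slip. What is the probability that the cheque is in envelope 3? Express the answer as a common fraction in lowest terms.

Condition on the true location of the cheque.
If it is in envelope 1 (prior 5/14): the presenter has 2 equally likely choices, so probability 1/2; weight (5/14)·(1/2) = 5/28.
If it is in envelope 2 (prior 2/7): the presenter opened envelope 2, so this case is ruled out; weight (2/7)·0 = 0.
If it is in envelope 3 (prior 1/14): the presenter has 3 equally likely choices, so probability 1/3; weight (1/14)·(1/3) = 1/42.
If it is in envelope 4 (prior 2/7): the presenter has 2 equally likely choices, so probability 1/2; weight (2/7)·(1/2) = 1/7.
The weights sum to 29/84.
So P(the cheque in envelope 3 | the presenter opened envelope 2) = (1/42) / (29/84) = 2/29.

2/29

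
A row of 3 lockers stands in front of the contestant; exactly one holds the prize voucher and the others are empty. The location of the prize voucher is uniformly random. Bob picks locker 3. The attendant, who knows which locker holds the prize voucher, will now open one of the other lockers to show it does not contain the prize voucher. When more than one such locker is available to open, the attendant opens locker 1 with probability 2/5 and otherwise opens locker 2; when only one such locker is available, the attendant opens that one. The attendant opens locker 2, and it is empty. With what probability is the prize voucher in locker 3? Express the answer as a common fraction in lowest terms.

3/8

Condition on the true location of the prize voucher.
If it is in locker 1 (prior 1/3): only locker 2 is available, probability 1; weight (1/3)·1 = 1/3.
If it is in locker 2 (prior 1/3): the attendant opened locker 2, so this case is ruled out; weight (1/3)·0 = 0.
If it is in locker 3 (prior 1/3): locker 1 is available but not opened, probability 3/5; weight (1/3)·(3/5) = 1/5.
The weights sum to 8/15.
So P(the prize voucher in locker 3 | the attendant opened locker 2) = (1/5) / (8/15) = 3/8.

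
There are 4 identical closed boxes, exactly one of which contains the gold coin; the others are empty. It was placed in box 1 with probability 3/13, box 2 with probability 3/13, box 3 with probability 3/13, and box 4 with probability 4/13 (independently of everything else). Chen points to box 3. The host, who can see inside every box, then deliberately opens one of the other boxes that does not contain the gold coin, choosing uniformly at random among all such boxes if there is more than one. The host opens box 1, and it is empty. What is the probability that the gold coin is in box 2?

1/3

Apply Bayes' rule, conditioning on where the gold coin actually is.
If it is in box 1 (prior 3/13): the host opened box 1, so this case is ruled out; weight (3/13)·0 = 0.
If it is in box 2 (prior 3/13): the host has 2 equally likely choices, so probability 1/2; weight (3/13)·(1/2) = 3/26.
If it is in box 3 (prior 3/13): the host has 3 equally likely choices, so probability 1/3; weight (3/13)·(1/3) = 1/13.
If it is in box 4 (prior 4/13): the host has 2 equally likely choices, so probability 1/2; weight (4/13)·(1/2) = 2/13.
The weights sum to 9/26.
So P(the gold coin in box 2 | the host opened box 1) = (3/26) / (9/26) = 1/3.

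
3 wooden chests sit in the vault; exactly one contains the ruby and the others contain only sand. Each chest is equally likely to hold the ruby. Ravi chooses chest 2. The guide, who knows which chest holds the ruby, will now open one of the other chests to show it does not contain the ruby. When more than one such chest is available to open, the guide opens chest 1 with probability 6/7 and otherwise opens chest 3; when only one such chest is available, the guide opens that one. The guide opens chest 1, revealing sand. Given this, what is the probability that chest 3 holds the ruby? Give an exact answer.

Consider each possible location of the ruby in turn.
If it is in chest 1 (prior 1/3): the guide opened chest 1, so this case is ruled out; weight (1/3)·0 = 0.
If it is in chest 2 (prior 1/3): chest 1 is available, opened with probability 6/7; weight (1/3)·(6/7) = 2/7.
If it is in chest 3 (prior 1/3): only chest 1 is available, probability 1; weight (1/3)·1 = 1/3.
The weights sum to 13/21.
So P(the ruby in chest 3 | the guide opened chest 1) = (1/3) / (13/21) = 7/13.

7/13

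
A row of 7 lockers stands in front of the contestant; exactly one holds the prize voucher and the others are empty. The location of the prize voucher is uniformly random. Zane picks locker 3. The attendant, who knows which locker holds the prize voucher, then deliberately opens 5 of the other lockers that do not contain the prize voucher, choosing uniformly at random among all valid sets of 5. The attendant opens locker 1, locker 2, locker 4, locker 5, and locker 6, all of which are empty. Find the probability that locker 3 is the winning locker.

Apply Bayes' rule, conditioning on where the prize voucher actually is.
If it is in any of lockers 1, 2, 4, 5, and 6 (prior 1/7 each): that locker was opened and seen not to hold the prize — ruled out; weight (1/7)·0 = 0 each.
If it is in locker 3 (prior 1/7): the attendant has 6 equally likely choices, so probability 1/6; weight (1/7)·(1/6) = 1/42.
If it is in locker 7 (prior 1/7): the attendant has no choice, probability 1; weight (1/7)·1 = 1/7.
The weights sum to 1/6.
So P(the prize voucher in locker 3 | the attendant opened locker 1, locker 2, locker 4, locker 5, and locker 6) = (1/42) / (1/6) = 1/7.

1/7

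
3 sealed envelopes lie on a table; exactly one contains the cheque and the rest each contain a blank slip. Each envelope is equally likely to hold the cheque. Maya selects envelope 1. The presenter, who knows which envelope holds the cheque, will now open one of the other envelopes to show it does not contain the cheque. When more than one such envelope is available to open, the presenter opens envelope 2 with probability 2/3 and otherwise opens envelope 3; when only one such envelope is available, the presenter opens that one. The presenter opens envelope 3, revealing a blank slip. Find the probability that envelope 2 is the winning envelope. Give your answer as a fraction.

3/4

Consider each possible location of the cheque in turn.
If it is in envelope 1 (prior 1/3): envelope 2 is available but not opened, probability 1/3; weight (1/3)·(1/3) = 1/9.
If it is in envelope 2 (prior 1/3): only envelope 3 is available, probability 1; weight (1/3)·1 = 1/3.
If it is in envelope 3 (prior 1/3): the presenter opened envelope 3, so this case is ruled out; weight (1/3)·0 = 0.
The weights sum to 4/9.
So P(the cheque in envelope 2 | the presenter opened envelope 3) = (1/3) / (4/9) = 3/4.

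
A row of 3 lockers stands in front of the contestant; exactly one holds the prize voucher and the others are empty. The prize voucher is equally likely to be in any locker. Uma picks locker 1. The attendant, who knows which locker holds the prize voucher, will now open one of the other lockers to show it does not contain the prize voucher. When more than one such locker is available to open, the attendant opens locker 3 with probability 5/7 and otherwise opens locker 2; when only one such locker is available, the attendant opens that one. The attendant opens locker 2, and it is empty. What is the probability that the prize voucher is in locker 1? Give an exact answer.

Condition on the true location of the prize voucher.
If it is in locker 1 (prior 1/3): locker 3 is available but not opened, probability 2/7; weight (1/3)·(2/7) = 2/21.
If it is in locker 2 (prior 1/3): the attendant opened locker 2, so this case is ruled out; weight (1/3)·0 = 0.
If it is in locker 3 (prior 1/3): only locker 2 is available, probability 1; weight (1/3)·1 = 1/3.
The weights sum to 3/7.
So P(the prize voucher in locker 1 | the attendant opened locker 2) = (2/21) / (3/7) = 2/9.

2/9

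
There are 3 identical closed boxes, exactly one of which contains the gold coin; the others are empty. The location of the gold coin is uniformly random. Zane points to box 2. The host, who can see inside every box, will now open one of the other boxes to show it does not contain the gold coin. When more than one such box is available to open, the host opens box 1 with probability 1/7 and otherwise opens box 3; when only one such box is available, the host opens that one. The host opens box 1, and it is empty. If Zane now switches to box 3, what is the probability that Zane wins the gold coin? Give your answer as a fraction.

Consider each possible location of the gold coin in turn.
If it is in box 1 (prior 1/3): the host opened box 1, so this case is ruled out; weight (1/3)·0 = 0.
If it is in box 2 (prior 1/3): box 1 is available, opened with probability 1/7; weight (1/3)·(1/7) = 1/21.
If it is in box 3 (prior 1/3): only box 1 is available, probability 1; weight (1/3)·1 = 1/3.
The weights sum to 8/21.
So P(the gold coin in box 3 | the host opened box 1) = (1/3) / (8/21) = 7/8.

7/8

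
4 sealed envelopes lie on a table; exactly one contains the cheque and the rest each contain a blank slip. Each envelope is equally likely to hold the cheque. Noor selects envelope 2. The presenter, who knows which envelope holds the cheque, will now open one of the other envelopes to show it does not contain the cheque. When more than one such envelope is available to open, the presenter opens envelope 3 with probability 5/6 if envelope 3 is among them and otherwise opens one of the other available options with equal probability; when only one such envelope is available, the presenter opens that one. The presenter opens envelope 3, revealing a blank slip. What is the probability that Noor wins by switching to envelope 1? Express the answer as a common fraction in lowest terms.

1/3

Condition on the true location of the cheque.
If it is in any of envelopes 1, 2, and 4 (prior 1/4 each): envelope 3 is available, opened with probability 5/6; weight (1/4)·(5/6) = 5/24 each.
If it is in envelope 3 (prior 1/4): the presenter opened envelope 3, so this case is ruled out; weight (1/4)·0 = 0.
The weights sum to 5/8.
So P(the cheque in envelope 1 | the presenter opened envelope 3) = (5/24) / (5/8) = 1/3.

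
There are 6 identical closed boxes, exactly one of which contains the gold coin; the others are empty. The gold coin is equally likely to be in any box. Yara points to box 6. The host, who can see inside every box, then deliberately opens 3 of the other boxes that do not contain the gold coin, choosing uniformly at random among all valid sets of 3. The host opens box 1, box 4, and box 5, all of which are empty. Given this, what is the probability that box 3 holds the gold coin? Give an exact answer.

Apply Bayes' rule, conditioning on where the gold coin actually is.
If it is in any of boxes 1, 4, and 5 (prior 1/6 each): that box was opened and seen not to hold the prize — ruled out; weight (1/6)·0 = 0 each.
If it is in either of boxes 2 and 3 (prior 1/6 each): the host has 4 equally likely choices, so probability 1/4; weight (1/6)·(1/4) = 1/24 each.
If it is in box 6 (prior 1/6): the host has 10 equally likely choices, so probability 1/10; weight (1/6)·(1/10) = 1/60.
The weights sum to 1/10.
So P(the gold coin in box 3 | the host opened box 1, box 4, and box 5) = (1/24) / (1/10) = 5/12.

5/12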